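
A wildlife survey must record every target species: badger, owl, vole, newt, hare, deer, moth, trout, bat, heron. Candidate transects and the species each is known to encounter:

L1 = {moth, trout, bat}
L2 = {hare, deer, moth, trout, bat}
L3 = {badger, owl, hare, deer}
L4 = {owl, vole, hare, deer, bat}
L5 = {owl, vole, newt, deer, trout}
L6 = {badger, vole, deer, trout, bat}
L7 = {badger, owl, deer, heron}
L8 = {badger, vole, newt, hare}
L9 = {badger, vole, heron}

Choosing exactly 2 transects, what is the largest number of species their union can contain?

8

Choosing L2, L5 covers {owl, vole, newt, hare, deer, moth, trout, bat} — 8 species.
No choice of 2 transects does better; here badger, heron are left uncovered.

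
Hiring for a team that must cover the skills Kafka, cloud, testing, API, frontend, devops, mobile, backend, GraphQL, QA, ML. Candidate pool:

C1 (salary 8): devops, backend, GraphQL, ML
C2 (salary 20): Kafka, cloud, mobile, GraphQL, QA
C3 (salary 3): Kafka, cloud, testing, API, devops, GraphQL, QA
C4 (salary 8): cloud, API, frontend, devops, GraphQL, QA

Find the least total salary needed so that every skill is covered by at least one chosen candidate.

C1, C2, C3, C4 cover every skill at salary 8 + 20 + 3 + 8 = 39.
Any cover uses at least 4 candidates; among all covering selections none totals below 39.

39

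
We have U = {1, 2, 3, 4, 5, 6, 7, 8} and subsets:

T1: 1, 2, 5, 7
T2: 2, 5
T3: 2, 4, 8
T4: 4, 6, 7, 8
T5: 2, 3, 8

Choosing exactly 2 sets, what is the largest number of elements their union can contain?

7

Choosing T1, T4 covers {1, 2, 4, 5, 6, 7, 8} — 7 elements.
No choice of 2 sets does better; here 3 is left uncovered.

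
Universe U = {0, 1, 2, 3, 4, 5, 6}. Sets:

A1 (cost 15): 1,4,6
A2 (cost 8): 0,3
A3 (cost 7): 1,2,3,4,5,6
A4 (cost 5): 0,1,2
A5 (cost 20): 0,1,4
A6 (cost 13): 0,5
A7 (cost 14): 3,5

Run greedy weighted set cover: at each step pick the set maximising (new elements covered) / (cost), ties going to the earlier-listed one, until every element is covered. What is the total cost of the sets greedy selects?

Pick 1: A3 adds 6 new (1, 2, 3, 4, 5, 6) at cost 7 (ratio 6/7).
Pick 2: A4 adds 1 new (0) at cost 5 (ratio 1/5).
Greedy total cost: 7 + 5 = 12.

12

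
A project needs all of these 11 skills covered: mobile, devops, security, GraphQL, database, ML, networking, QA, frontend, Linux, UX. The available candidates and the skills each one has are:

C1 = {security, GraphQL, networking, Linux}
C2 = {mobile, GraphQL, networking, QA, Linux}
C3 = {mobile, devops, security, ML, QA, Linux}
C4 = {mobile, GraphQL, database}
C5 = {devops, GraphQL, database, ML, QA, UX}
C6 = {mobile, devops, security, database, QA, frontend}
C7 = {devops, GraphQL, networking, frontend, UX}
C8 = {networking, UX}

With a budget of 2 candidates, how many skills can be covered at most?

10

Choosing C3, C7 covers {mobile, devops, security, GraphQL, ML, networking, QA, frontend, Linux, UX} — 10 skills.
No choice of 2 candidates does better; here database is left uncovered.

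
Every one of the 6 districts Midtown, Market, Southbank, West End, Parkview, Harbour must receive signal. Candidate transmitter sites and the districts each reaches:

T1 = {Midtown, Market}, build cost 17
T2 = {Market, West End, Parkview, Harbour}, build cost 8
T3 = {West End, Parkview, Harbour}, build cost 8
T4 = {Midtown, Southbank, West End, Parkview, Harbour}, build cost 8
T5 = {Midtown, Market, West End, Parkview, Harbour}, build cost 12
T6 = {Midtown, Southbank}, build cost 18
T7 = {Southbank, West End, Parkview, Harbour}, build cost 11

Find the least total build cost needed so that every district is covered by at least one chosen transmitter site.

T2, T4 cover every district at build cost 8 + 8 = 16.
Any cover uses at least 2 transmitter sites; among all covering selections none totals below 16.

16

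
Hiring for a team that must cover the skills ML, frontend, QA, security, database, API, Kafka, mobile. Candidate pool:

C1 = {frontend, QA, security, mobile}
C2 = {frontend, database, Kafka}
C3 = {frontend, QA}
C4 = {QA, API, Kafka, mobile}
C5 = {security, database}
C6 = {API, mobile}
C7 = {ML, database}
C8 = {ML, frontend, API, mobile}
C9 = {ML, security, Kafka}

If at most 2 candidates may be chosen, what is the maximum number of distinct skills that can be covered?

Choosing C1, C2 covers {frontend, QA, security, database, Kafka, mobile} — 6 skills.
No choice of 2 candidates does better; here ML, API are left uncovered.

6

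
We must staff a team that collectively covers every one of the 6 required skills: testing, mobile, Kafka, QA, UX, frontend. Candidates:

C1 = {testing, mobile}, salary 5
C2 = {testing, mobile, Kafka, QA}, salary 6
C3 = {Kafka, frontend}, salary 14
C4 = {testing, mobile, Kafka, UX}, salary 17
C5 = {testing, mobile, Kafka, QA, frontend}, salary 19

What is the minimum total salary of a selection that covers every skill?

C4, C5 cover every skill at salary 17 + 19 = 36.
Any cover uses at least 2 candidates; among all covering selections none totals below 36.
Greedy by coverage-per-salary would pick C2, C3, C4 for 37 — worse than the optimum 36.

36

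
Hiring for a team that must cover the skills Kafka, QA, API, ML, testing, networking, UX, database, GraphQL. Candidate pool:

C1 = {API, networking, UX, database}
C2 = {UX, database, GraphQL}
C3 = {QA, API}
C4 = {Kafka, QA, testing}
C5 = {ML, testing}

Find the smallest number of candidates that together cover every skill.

C1, C2, C4, C5 together cover {Kafka, QA, API, ML, testing, networking, UX, database, GraphQL} — every skill.
No 3 of the 5 candidates cover everything (all 10 triples fall short), so 4 is minimum.

4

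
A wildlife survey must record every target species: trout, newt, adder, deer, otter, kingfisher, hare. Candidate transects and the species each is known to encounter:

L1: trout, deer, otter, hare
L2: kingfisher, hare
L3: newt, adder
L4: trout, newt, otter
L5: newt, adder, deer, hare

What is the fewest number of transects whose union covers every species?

L1, L2, L3 together cover {trout, newt, adder, deer, otter, kingfisher, hare} — every species.
No 2 of the 5 transects cover everything (all 10 pairs fall short), so 3 is minimum.

3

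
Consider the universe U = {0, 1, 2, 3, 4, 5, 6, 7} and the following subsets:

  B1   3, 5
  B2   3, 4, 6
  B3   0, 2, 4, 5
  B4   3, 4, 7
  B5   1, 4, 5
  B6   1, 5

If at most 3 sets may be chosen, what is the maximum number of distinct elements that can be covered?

7

Choosing B2, B3, B4 covers {0, 2, 3, 4, 5, 6, 7} — 7 elements.
No choice of 3 sets does better; here 1 is left uncovered.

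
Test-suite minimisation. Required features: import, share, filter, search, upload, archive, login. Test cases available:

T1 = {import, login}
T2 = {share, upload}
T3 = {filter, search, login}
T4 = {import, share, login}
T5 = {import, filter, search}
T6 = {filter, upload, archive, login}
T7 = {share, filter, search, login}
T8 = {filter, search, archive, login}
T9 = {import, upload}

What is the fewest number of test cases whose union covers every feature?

T1, T2, T8 together cover {import, share, filter, search, upload, archive, login} — every feature.
No 2 of the 9 test cases cover everything (all 36 pairs fall short), so 3 is minimum.

3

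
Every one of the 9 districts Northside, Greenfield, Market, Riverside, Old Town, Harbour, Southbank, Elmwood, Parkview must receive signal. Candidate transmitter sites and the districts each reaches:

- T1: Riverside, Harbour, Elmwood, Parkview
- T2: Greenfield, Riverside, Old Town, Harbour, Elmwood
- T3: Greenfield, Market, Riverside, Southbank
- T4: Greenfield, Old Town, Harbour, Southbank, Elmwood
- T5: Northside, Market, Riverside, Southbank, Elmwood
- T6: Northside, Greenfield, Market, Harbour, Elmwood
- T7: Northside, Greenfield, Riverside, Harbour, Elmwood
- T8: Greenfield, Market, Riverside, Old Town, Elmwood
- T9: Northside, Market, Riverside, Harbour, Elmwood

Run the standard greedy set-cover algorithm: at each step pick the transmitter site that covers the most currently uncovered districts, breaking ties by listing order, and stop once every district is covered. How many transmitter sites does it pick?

Pick 1: T2 covers 5 new districts (Greenfield, Riverside, Old Town, Harbour, Elmwood).
Pick 2: T5 covers 3 new districts (Northside, Market, Southbank).
Pick 3: T1 covers 1 new districts (Parkview).
Greedy uses 3 transmitter sites.

3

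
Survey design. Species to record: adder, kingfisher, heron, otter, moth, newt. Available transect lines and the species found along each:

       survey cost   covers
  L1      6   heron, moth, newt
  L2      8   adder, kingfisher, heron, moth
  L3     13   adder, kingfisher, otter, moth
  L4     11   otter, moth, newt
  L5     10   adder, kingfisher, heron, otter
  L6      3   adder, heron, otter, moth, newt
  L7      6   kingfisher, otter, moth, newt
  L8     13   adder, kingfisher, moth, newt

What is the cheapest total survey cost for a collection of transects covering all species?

L6, L7 cover every species at survey cost 3 + 6 = 9.
Any cover uses at least 2 transects; among all covering selections none totals below 9.

9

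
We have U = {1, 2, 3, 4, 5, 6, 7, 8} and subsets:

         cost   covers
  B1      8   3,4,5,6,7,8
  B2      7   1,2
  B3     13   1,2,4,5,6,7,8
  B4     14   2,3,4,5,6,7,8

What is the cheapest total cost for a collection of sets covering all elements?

15

B1, B2 cover every element at cost 8 + 7 = 15.
Any cover uses at least 2 sets; among all covering selections none totals below 15.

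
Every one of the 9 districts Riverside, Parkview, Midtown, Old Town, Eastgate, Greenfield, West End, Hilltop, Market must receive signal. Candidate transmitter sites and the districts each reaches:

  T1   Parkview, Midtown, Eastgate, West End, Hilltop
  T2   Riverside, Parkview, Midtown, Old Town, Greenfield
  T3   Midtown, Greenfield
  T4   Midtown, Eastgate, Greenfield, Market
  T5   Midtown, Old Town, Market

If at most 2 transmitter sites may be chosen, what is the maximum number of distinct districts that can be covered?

Choosing T1, T2 covers {Riverside, Parkview, Midtown, Old Town, Eastgate, Greenfield, West End, Hilltop} — 8 districts.
No choice of 2 transmitter sites does better; here Market is left uncovered.

8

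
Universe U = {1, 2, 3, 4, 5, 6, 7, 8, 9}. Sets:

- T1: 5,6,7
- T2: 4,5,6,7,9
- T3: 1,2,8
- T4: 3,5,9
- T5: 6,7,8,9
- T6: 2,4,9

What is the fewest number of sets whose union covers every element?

T2, T3, T4 together cover {1, 2, 3, 4, 5, 6, 7, 8, 9} — every element.
No 2 of the 6 sets cover everything (all 15 pairs fall short), so 3 is minimum.

3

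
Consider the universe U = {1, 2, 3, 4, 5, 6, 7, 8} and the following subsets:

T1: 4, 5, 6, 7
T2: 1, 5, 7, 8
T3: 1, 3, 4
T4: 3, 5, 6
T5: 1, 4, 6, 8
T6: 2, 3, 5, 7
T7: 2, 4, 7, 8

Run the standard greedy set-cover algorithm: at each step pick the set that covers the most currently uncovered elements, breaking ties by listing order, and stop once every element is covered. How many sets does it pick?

3

Pick 1: T1 covers 4 new elements (4, 5, 6, 7).
Pick 2: T2 covers 2 new elements (1, 8).
Pick 3: T6 covers 2 new elements (2, 3).
Greedy uses 3 sets. (The true minimum is 2.)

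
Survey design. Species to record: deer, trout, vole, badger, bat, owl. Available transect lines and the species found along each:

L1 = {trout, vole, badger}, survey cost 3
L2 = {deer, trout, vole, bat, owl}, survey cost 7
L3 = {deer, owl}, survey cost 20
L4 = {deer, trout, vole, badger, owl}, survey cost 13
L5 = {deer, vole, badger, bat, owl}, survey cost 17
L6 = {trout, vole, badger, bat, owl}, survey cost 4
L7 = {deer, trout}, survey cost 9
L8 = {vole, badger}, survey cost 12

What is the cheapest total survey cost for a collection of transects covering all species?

L1, L2 cover every species at survey cost 3 + 7 = 10.
Any cover uses at least 2 transects; among all covering selections none totals below 10.
Greedy by coverage-per-survey cost would pick L6, L2 for 11 — worse than the optimum 10.

10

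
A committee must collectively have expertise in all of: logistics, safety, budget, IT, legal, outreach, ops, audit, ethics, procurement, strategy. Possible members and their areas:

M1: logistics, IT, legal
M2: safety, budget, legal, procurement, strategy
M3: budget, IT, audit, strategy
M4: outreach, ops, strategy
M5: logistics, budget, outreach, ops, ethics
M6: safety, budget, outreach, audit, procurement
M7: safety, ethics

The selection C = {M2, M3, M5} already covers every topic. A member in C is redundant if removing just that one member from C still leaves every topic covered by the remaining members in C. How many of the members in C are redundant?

Drop M2: safety, legal, procurement uncovered — not redundant.
Drop M3: IT, audit uncovered — not redundant.
Drop M5: logistics, outreach, ops, ethics uncovered — not redundant.
None of the members in C is redundant.

0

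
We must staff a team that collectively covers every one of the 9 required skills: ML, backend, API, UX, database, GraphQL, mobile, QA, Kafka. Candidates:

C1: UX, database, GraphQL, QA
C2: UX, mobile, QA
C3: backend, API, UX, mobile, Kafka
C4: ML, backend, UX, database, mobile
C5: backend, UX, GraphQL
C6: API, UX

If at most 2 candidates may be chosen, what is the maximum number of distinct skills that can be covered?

8

Choosing C1, C3 covers {backend, API, UX, database, GraphQL, mobile, QA, Kafka} — 8 skills.
No choice of 2 candidates does better; here ML is left uncovered.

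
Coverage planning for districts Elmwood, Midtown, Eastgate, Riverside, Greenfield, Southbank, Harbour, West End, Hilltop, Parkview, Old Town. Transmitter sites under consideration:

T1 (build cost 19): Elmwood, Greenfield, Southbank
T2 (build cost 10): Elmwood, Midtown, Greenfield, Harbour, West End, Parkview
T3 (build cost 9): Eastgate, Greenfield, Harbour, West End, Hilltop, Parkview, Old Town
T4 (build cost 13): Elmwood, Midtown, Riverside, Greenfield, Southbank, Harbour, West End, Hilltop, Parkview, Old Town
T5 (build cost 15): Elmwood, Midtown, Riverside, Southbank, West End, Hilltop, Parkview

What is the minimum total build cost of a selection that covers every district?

T3, T4 cover every district at build cost 9 + 13 = 22.
Any cover uses at least 2 transmitter sites; among all covering selections none totals below 22.

22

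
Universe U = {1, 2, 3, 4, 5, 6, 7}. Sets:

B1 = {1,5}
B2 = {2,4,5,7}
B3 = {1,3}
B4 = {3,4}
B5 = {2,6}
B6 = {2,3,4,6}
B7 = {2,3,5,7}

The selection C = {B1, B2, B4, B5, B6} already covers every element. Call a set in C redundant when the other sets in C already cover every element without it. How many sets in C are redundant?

3

Drop B1: 1 uncovered — not redundant.
Drop B2: 7 uncovered — not redundant.
Drop B4: the rest still cover every element — redundant.
Drop B5: the rest still cover every element — redundant.
Drop B6: the rest still cover every element — redundant.
3 redundant: B4, B5, B6.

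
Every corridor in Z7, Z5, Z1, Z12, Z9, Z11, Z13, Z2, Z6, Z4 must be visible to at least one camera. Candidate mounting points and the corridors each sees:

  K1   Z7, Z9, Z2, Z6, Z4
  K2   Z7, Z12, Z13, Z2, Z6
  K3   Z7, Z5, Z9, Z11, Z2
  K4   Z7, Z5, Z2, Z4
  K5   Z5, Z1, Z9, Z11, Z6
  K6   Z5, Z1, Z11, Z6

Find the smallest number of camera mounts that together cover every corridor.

3

K1, K2, K5 together cover {Z7, Z5, Z1, Z12, Z9, Z11, Z13, Z2, Z6, Z4} — every corridor.
No 2 of the 6 camera mounts cover everything (all 15 pairs fall short), so 3 is minimum.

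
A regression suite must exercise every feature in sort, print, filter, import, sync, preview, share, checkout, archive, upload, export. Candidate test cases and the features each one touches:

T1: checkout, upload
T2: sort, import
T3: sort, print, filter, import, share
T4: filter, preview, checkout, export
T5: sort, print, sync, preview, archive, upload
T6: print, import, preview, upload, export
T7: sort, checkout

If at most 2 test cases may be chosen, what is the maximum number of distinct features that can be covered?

Choosing T3, T5 covers {sort, print, filter, import, sync, preview, share, archive, upload} — 9 features.
No choice of 2 test cases does better; here checkout, export are left uncovered.

9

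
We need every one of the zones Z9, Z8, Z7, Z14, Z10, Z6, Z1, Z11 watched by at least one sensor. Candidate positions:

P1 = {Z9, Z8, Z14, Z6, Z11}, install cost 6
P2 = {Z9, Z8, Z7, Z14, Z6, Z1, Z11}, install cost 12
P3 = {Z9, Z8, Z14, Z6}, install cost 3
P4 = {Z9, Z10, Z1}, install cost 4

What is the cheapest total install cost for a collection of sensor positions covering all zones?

P2, P4 cover every zone at install cost 12 + 4 = 16.
Any cover uses at least 2 sensor positions; among all covering selections none totals below 16.

16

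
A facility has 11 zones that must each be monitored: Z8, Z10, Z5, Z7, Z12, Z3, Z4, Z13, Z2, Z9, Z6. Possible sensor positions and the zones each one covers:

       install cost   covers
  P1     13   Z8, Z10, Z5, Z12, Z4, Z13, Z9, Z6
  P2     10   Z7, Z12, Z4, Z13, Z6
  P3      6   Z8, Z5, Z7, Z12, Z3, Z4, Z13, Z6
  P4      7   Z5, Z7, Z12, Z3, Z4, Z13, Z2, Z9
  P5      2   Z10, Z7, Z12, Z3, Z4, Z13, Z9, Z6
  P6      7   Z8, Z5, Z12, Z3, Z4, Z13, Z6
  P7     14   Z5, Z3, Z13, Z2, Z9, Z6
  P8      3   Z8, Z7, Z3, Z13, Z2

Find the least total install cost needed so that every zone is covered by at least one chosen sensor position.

11

P3, P5, P8 cover every zone at install cost 6 + 2 + 3 = 11.
Any cover uses at least 2 sensor positions; among all covering selections none totals below 11.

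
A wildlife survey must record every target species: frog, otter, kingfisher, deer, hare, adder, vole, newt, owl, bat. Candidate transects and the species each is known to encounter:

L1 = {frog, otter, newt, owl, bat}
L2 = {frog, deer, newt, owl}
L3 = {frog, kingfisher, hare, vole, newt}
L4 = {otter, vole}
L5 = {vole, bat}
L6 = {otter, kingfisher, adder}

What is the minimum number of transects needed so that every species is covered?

L1, L2, L3, L6 together cover {frog, otter, kingfisher, deer, hare, adder, vole, newt, owl, bat} — every species.
No 3 of the 6 transects cover everything (all 20 triples fall short), so 4 is minimum.

4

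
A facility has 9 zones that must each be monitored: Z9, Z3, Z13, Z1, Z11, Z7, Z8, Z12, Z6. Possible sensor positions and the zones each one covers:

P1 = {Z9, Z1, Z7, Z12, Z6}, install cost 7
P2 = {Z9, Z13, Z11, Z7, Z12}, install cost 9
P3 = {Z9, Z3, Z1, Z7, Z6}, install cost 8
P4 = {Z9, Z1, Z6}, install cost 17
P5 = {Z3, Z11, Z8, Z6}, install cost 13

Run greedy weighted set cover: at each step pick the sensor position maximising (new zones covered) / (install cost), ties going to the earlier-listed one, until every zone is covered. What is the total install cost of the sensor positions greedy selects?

Pick 1: P1 adds 5 new (Z9, Z1, Z7, Z12, Z6) at install cost 7 (ratio 5/7).
Pick 2: P5 adds 3 new (Z3, Z11, Z8) at install cost 13 (ratio 3/13).
Pick 3: P2 adds 1 new (Z13) at install cost 9 (ratio 1/9).
Greedy total install cost: 7 + 13 + 9 = 29.

29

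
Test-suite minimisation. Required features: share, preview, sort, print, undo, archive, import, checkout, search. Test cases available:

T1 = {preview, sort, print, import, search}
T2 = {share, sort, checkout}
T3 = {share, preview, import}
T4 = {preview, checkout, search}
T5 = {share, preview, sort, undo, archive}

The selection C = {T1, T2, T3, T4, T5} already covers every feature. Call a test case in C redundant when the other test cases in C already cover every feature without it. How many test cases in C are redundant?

3

Drop T1: print uncovered — not redundant.
Drop T2: the rest still cover every feature — redundant.
Drop T3: the rest still cover every feature — redundant.
Drop T4: the rest still cover every feature — redundant.
Drop T5: undo, archive uncovered — not redundant.
3 redundant: T2, T3, T4.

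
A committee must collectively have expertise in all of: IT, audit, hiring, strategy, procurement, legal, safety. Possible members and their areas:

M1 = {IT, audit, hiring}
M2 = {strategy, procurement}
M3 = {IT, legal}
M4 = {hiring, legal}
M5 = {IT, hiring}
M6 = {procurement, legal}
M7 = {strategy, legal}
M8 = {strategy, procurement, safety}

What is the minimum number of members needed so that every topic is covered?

M1, M3, M8 together cover {IT, audit, hiring, strategy, procurement, legal, safety} — every topic.
No 2 of the 8 members cover everything (all 28 pairs fall short), so 3 is minimum.

3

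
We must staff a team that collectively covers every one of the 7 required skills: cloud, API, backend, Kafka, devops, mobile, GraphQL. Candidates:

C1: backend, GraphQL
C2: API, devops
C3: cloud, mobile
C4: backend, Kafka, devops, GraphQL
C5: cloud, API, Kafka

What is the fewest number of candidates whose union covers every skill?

3

C2, C3, C4 together cover {cloud, API, backend, Kafka, devops, mobile, GraphQL} — every skill.
No 2 of the 5 candidates cover everything (all 10 pairs fall short), so 3 is minimum.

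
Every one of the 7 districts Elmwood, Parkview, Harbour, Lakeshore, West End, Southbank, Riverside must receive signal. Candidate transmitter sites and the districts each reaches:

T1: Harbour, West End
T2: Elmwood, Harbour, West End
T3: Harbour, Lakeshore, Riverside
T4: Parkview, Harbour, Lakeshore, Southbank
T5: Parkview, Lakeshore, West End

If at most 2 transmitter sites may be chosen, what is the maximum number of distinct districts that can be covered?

Choosing T2, T4 covers {Elmwood, Parkview, Harbour, Lakeshore, West End, Southbank} — 6 districts.
No choice of 2 transmitter sites does better; here Riverside is left uncovered.

6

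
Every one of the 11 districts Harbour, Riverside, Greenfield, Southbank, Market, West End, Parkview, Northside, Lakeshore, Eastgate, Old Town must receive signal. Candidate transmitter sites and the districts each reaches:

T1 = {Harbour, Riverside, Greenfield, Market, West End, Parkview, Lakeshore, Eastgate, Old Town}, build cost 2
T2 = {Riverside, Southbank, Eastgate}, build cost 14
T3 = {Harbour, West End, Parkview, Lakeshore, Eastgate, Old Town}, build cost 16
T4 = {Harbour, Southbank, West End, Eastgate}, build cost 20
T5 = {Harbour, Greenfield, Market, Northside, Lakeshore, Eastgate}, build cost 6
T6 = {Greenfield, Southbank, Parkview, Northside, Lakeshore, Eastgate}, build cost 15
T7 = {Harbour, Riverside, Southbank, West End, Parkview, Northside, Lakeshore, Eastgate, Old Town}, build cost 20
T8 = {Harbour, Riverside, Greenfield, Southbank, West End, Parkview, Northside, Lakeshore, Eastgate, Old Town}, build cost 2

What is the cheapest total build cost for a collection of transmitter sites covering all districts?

T1, T8 cover every district at build cost 2 + 2 = 4.
Any cover uses at least 2 transmitter sites; among all covering selections none totals below 4.

4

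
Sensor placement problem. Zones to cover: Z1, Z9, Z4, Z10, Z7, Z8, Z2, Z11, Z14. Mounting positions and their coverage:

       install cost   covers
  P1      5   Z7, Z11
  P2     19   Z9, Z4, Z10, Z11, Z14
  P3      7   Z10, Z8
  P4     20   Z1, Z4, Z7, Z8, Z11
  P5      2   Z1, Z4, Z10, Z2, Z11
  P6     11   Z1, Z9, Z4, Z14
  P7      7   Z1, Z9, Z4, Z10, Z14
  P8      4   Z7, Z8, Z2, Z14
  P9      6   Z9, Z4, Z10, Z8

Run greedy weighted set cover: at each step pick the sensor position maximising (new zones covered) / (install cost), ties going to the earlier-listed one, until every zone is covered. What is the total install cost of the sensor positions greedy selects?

Pick 1: P5 adds 5 new (Z1, Z4, Z10, Z2, Z11) at install cost 2 (ratio 5/2).
Pick 2: P8 adds 3 new (Z7, Z8, Z14) at install cost 4 (ratio 3/4).
Pick 3: P9 adds 1 new (Z9) at install cost 6 (ratio 1/6).
Greedy total install cost: 2 + 4 + 6 = 12.

12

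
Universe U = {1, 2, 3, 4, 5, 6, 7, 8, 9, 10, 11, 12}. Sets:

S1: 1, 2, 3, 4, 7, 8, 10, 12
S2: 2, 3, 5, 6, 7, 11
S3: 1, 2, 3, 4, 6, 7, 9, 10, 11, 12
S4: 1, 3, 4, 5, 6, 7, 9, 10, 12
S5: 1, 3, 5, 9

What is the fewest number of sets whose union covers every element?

3

S1, S2, S3 together cover {1, 2, 3, 4, 5, 6, 7, 8, 9, 10, 11, 12} — every element.
No 2 of the 5 sets cover everything (all 10 pairs fall short), so 3 is minimum.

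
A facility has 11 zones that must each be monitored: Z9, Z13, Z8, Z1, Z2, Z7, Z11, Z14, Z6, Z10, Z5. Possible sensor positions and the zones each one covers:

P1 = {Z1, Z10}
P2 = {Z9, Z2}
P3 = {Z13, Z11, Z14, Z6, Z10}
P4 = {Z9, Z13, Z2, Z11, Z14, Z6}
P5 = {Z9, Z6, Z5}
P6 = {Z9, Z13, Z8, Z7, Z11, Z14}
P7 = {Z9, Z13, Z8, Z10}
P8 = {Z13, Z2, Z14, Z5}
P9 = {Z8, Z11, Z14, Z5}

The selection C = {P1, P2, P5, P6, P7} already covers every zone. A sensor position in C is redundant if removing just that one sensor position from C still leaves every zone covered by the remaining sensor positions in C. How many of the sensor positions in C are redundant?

Drop P1: Z1 uncovered — not redundant.
Drop P2: Z2 uncovered — not redundant.
Drop P5: Z6, Z5 uncovered — not redundant.
Drop P6: Z7, Z11, Z14 uncovered — not redundant.
Drop P7: the rest still cover every zone — redundant.
1 redundant: P7.

1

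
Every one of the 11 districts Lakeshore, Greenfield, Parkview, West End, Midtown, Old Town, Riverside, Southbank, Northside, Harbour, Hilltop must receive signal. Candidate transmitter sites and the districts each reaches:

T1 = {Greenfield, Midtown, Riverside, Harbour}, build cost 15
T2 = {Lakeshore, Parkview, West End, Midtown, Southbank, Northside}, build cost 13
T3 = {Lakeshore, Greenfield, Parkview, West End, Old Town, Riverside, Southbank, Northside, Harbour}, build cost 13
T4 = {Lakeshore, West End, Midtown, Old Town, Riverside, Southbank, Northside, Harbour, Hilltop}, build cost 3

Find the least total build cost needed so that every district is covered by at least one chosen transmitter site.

16

T3, T4 cover every district at build cost 13 + 3 = 16.
Any cover uses at least 2 transmitter sites; among all covering selections none totals below 16.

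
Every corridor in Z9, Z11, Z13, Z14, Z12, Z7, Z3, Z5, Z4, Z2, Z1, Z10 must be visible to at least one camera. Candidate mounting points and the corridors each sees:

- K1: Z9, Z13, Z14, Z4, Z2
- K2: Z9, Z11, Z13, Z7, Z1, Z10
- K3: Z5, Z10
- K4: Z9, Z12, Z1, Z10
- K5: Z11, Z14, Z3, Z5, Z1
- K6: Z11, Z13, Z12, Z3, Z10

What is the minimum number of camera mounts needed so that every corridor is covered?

4

K1, K2, K3, K6 together cover {Z9, Z11, Z13, Z14, Z12, Z7, Z3, Z5, Z4, Z2, Z1, Z10} — every corridor.
No 3 of the 6 camera mounts cover everything (all 20 triples fall short), so 4 is minimum.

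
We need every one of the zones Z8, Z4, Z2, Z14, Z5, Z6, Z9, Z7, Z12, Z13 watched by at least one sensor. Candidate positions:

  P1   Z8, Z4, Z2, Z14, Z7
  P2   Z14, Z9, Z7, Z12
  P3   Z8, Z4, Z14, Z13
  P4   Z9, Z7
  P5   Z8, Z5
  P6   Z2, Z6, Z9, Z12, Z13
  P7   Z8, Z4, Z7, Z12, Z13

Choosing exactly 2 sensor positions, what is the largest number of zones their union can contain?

Choosing P1, P6 covers {Z8, Z4, Z2, Z14, Z6, Z9, Z7, Z12, Z13} — 9 zones.
No choice of 2 sensor positions does better; here Z5 is left uncovered.

9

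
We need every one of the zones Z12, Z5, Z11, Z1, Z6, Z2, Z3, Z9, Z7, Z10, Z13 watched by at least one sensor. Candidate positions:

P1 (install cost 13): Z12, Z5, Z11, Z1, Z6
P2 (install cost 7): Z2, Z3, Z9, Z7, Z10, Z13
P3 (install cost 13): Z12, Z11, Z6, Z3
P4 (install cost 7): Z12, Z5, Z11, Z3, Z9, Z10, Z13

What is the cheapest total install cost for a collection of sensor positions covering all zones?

P1, P2 cover every zone at install cost 13 + 7 = 20.
Any cover uses at least 2 sensor positions; among all covering selections none totals below 20.

20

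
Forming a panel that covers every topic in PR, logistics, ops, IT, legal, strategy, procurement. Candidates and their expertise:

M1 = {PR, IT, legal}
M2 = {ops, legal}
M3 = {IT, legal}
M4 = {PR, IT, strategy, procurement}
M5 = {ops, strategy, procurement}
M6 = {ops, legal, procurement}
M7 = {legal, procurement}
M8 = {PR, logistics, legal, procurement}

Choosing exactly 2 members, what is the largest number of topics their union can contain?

6

Choosing M1, M5 covers {PR, ops, IT, legal, strategy, procurement} — 6 topics.
No choice of 2 members does better; here logistics is left uncovered.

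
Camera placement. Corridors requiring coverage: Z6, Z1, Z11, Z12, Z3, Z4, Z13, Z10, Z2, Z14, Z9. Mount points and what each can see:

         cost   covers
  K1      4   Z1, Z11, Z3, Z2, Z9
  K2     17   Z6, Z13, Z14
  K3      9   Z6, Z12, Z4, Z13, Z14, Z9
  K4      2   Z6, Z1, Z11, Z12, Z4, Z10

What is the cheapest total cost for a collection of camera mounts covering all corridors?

15

K1, K3, K4 cover every corridor at cost 4 + 9 + 2 = 15.
Any cover uses at least 3 camera mounts; among all covering selections none totals below 15.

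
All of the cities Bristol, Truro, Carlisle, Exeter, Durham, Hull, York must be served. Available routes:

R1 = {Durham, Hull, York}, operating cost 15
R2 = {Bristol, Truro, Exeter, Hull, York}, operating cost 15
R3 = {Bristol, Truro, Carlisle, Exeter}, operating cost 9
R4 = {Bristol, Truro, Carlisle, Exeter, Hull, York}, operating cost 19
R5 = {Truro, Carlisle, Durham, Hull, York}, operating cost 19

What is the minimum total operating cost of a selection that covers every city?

R1, R3 cover every city at operating cost 15 + 9 = 24.
Any cover uses at least 2 routes; among all covering selections none totals below 24.

24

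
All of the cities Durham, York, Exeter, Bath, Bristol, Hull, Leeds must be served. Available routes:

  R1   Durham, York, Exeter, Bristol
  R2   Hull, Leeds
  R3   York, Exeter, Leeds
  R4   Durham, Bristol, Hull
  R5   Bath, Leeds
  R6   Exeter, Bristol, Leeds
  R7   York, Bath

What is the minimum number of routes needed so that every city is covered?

3

R1, R2, R5 together cover {Durham, York, Exeter, Bath, Bristol, Hull, Leeds} — every city.
No 2 of the 7 routes cover everything (all 21 pairs fall short), so 3 is minimum.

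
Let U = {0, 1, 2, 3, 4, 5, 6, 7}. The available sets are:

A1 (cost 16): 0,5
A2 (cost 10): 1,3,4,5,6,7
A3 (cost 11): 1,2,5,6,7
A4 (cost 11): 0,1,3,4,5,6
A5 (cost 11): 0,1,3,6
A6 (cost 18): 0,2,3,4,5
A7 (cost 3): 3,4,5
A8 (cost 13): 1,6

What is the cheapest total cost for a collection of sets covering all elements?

A3, A4 cover every element at cost 11 + 11 = 22.
Any cover uses at least 2 sets; among all covering selections none totals below 22.

22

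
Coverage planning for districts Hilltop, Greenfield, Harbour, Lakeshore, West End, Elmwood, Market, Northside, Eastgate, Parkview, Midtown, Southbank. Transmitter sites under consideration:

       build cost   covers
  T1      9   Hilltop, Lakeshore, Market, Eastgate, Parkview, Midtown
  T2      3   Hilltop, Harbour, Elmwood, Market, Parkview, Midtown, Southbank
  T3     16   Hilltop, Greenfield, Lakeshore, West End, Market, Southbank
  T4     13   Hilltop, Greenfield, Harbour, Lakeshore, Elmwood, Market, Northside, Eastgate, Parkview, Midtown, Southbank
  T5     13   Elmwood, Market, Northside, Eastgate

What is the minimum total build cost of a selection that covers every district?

T3, T4 cover every district at build cost 16 + 13 = 29.
Any cover uses at least 2 transmitter sites; among all covering selections none totals below 29.

29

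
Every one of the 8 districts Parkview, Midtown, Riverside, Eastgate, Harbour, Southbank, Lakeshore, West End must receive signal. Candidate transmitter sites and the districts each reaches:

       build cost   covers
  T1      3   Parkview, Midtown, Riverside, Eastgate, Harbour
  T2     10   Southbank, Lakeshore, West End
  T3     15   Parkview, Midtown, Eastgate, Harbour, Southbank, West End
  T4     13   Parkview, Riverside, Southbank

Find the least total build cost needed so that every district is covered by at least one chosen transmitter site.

13

T1, T2 cover every district at build cost 3 + 10 = 13.
Any cover uses at least 2 transmitter sites; among all covering selections none totals below 13.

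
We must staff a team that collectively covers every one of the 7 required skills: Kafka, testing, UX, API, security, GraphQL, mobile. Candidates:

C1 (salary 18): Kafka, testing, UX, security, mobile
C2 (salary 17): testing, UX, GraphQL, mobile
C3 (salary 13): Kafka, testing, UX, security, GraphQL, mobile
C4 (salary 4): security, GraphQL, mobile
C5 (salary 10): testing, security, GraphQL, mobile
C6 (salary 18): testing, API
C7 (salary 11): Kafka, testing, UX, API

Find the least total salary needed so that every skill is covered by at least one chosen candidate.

15

C4, C7 cover every skill at salary 4 + 11 = 15.
Any cover uses at least 2 candidates; among all covering selections none totals below 15.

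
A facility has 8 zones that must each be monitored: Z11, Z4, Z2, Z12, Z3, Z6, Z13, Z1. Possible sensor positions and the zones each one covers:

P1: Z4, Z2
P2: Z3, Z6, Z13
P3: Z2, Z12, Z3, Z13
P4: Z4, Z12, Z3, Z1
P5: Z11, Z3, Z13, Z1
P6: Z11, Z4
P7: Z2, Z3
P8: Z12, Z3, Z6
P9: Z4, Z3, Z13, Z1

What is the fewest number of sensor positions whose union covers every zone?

3

P1, P5, P8 together cover {Z11, Z4, Z2, Z12, Z3, Z6, Z13, Z1} — every zone.
No 2 of the 9 sensor positions cover everything (all 36 pairs fall short), so 3 is minimum.
Greedy (largest uncovered first) would take P3, P4, P2, P5 — 4 sensor positions — but 3 suffice.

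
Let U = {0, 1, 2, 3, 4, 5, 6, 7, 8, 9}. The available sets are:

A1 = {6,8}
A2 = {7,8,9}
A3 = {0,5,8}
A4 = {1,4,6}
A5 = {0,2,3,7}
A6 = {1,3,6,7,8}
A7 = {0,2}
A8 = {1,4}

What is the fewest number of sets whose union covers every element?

A2, A3, A4, A5 together cover {0, 1, 2, 3, 4, 5, 6, 7, 8, 9} — every element.
No 3 of the 8 sets cover everything (all 56 triples fall short), so 4 is minimum.
Greedy (largest uncovered first) would take A6, A3, A2, A4, A5 — 5 sets — but 4 suffice.

4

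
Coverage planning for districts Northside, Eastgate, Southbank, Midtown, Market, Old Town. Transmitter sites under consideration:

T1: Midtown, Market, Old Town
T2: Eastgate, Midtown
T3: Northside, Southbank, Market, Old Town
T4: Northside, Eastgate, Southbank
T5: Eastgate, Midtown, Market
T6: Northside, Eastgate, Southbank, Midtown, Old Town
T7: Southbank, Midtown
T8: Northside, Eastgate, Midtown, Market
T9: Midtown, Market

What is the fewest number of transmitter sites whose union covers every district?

T1, T4 together cover {Northside, Eastgate, Southbank, Midtown, Market, Old Town} — every district.
No single transmitter site contains all 6 districts, so 2 is optimal.

2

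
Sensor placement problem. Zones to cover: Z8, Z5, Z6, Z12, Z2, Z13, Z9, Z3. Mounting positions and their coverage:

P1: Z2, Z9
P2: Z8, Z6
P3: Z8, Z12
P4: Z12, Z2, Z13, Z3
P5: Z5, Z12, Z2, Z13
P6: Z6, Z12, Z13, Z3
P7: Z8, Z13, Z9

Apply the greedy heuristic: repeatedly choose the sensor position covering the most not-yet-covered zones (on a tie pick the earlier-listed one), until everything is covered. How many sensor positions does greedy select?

4

Pick 1: P4 covers 4 new zones (Z12, Z2, Z13, Z3).
Pick 2: P2 covers 2 new zones (Z8, Z6).
Pick 3: P1 covers 1 new zones (Z9).
Pick 4: P5 covers 1 new zones (Z5).
Greedy uses 4 sensor positions. (The true minimum is 3.)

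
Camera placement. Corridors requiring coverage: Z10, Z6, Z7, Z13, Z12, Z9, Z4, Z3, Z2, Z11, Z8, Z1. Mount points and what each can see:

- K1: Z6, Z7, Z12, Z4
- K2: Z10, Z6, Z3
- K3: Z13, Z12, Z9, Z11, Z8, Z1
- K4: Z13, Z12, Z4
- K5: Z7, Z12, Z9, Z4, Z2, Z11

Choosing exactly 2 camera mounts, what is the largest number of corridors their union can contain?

Choosing K1, K3 covers {Z6, Z7, Z13, Z12, Z9, Z4, Z11, Z8, Z1} — 9 corridors.
No choice of 2 camera mounts does better; here Z10, Z3, Z2 are left uncovered.

9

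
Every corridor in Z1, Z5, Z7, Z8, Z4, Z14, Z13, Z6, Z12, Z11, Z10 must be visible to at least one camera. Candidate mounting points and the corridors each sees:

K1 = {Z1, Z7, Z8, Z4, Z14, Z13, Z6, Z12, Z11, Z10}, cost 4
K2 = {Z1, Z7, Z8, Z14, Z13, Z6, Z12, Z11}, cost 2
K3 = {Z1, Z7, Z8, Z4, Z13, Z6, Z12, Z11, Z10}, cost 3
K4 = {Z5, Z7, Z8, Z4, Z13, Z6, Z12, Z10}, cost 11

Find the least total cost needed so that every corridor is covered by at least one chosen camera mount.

K2, K4 cover every corridor at cost 2 + 11 = 13.
Any cover uses at least 2 camera mounts; among all covering selections none totals below 13.
Greedy by coverage-per-cost would pick K2, K3, K4 for 16 — worse than the optimum 13.

13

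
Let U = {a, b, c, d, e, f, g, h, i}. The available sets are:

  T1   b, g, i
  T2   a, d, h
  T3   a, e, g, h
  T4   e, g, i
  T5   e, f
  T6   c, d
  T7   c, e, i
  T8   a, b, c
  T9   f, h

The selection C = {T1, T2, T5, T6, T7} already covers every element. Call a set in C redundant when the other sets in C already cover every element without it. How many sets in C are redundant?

Drop T1: b, g uncovered — not redundant.
Drop T2: a, h uncovered — not redundant.
Drop T5: f uncovered — not redundant.
Drop T6: the rest still cover every element — redundant.
Drop T7: the rest still cover every element — redundant.
2 redundant: T6, T7.

2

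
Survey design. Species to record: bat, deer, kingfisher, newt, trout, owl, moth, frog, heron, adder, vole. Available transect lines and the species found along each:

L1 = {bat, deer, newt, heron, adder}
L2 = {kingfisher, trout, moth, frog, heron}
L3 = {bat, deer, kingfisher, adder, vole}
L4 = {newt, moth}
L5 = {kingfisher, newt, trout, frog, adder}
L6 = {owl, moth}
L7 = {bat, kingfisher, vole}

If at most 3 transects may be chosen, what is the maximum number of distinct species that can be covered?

Choosing L1, L2, L3 covers {bat, deer, kingfisher, newt, trout, moth, frog, heron, adder, vole} — 10 species.
No choice of 3 transects does better; here owl is left uncovered.

10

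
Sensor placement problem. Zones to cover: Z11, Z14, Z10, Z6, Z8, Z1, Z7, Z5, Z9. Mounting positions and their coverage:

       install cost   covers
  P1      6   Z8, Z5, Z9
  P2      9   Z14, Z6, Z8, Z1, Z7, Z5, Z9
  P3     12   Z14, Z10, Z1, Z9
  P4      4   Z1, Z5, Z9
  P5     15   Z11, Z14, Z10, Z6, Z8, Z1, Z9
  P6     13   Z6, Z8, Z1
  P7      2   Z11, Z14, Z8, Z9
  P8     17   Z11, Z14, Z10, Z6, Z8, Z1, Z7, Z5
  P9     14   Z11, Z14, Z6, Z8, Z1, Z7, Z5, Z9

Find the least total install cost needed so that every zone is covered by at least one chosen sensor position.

19

P7, P8 cover every zone at install cost 2 + 17 = 19.
Any cover uses at least 2 sensor positions; among all covering selections none totals below 19.
Greedy by coverage-per-install cost would pick P7, P4, P2, P3 for 27 — worse than the optimum 19.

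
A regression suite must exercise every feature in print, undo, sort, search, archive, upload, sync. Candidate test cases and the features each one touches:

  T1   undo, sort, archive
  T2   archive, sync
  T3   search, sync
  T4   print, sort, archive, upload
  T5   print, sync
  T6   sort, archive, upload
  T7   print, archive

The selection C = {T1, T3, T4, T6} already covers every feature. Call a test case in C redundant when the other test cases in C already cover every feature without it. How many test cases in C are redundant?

1

Drop T1: undo uncovered — not redundant.
Drop T3: search, sync uncovered — not redundant.
Drop T4: print uncovered — not redundant.
Drop T6: the rest still cover every feature — redundant.
1 redundant: T6.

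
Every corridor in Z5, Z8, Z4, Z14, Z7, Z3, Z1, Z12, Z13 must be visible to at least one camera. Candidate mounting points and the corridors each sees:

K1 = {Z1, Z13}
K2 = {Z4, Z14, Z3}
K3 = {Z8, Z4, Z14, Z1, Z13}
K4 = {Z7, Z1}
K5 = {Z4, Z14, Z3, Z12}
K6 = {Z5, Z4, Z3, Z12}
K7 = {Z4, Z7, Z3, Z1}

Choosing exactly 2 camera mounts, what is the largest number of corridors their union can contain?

8

Choosing K3, K6 covers {Z5, Z8, Z4, Z14, Z3, Z1, Z12, Z13} — 8 corridors.
No choice of 2 camera mounts does better; here Z7 is left uncovered.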